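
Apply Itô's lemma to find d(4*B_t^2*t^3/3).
d(4*B_t^2*t^3/3) = (4*t^2*(3*B_t^2 + t)/3) dt + (8*B_t*t^3/3) dB_t

Itô's formula for f(t, x): d f(t, B_t) = (f_t + (1/2) f_xx) dt + f_x dB_t. Compute partials of f(t, x) = 4*t^3*x^2/3:
  f_t(t,x)  = 4*t^2*x^2
  f_x(t,x)  = 8*t^3*x/3
  f_xx(t,x) = 8*t^3/3
Assemble drift = f_t + (1/2) f_xx = 4*t^2*(t + 3*x^2)/3 and diffusion = f_x = 8*t^3*x/3. Substituting x = B_t:
  d(4*B_t^2*t^3/3) = (4*t^2*(3*B_t^2 + t)/3) dt + (8*B_t*t^3/3) dB_t.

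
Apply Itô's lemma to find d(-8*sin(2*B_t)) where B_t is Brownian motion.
d(-8*sin(2*B_t)) = (16*sin(2*B_t)) dt + (-16*cos(2*B_t)) dB_t

Itô's formula for f(B_t) gives d f(B_t) = f'(B_t) dB_t + (1/2) f''(B_t) dt. Compute derivatives of f(x) = -8*sin(2*x):
  f'(x)  = -16*cos(2*x)
  f''(x) = 32*sin(2*x)
Substitute x = B_t and multiply the f'' term by 1/2:
  drift     = (1/2) * (32*sin(2*x)) evaluated at B_t = 16*sin(2*B_t)
  diffusion = (-16*cos(2*x)) evaluated at B_t = -16*cos(2*B_t)
Therefore d(-8*sin(2*B_t)) = (16*sin(2*B_t)) dt + (-16*cos(2*B_t)) dB_t.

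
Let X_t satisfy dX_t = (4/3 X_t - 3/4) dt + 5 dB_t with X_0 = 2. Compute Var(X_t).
Var(X_t) = 75*exp(8*t/3)/8 - 75/8

The variance V(t) = Var(X_t) satisfies V'(t) = 2 a V(t) + c^2 with V(0) = 0 (drift coefficient is linear in X, diffusion is constant). With a = 4/3, c = 5, the solution is
  V(t) = (c^2 / (2 a)) * (exp(2 a t) - 1)
       = (5^2 / (2*(4/3))) * (exp((8/3) t) - 1)
       = 75*exp(8*t/3)/8 - 75/8.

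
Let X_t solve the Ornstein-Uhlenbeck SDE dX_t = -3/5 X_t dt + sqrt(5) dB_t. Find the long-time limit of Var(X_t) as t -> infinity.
lim Var(X_t) = 25/6

The OU SDE dX = -theta X dt + sigma dB admits the integrating factor exp(theta t): d(exp(theta t) X_t) = sigma exp(theta t) dB_t. Integrating from 0 to t gives X_t = x_0 * exp(-theta t) + sigma * int_0^t exp(-theta (t-s)) dB_s for any initial x_0. The Itô integral has variance (by the Itô isometry) sigma^2 * int_0^t exp(-2 theta (t - s)) ds = sigma^2 * (1 - exp(-2 theta t)) / (2 theta), independent of x_0.
With theta = 3/5, sigma = sqrt(5):
  Var(X_t) = (sqrt(5))^2 * (1 - exp(-2*3/5 t)) / (2 * 3/5) = 25/6 - 25*exp(-6*t/5)/6.
As t -> infinity, exp(-2*3/5 t) -> 0, so the stationary variance is sigma^2 / (2 theta) = 25/6.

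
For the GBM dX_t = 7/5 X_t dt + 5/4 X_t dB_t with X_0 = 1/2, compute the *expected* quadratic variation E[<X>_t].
E[<X>_t] = 125*exp(349*t/80)/1396 - 125/1396

<X>_t = int_0^t ((5/4) * X_s)^2 ds. Taking expectation inside the integral: E[<X>_t] = (5/4)^2 * int_0^t E[X_s^2] ds. For GBM, E[X_s^2] = x_0^2 * exp((2 mu + sigma^2) s). Integrating:
  E[<X>_t] = (5/4)^2 * (1/2)^2 * (exp((2*(7/5) + (5/4)^2) t) - 1) / (2*(7/5) + (5/4)^2)
           = (5/4)^2 * (1/2)^2 * (exp((349/80) t) - 1) / (349/80) = 125*exp(349*t/80)/1396 - 125/1396.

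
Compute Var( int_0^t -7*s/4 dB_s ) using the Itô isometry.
Var = 49*t^3/48

The Itô integral of a deterministic integrand f(s) has mean 0 because each increment f(s) * (B_{s+ds} - B_s) has mean 0. By the Itô isometry:
  Var( int_0^t f(s) dB_s ) = E[ (int_0^t f(s) dB_s)^2 ] = int_0^t f(s)^2 ds.
Here f(s) = -7*s/4, so f(s)^2 = 49*s^2/16. Integrate:
  int_0^t (49*s^2/16) ds = 49*t^3/48.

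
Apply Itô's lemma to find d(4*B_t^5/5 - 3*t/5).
d(4*B_t^5/5 - 3*t/5) = (8*B_t^3 - 3/5) dt + (4*B_t^4) dB_t

Itô's formula for f(t, x): d f(t, B_t) = (f_t + (1/2) f_xx) dt + f_x dB_t. Compute partials of f(t, x) = -3*t/5 + 4*x^5/5:
  f_t(t,x)  = -3/5
  f_x(t,x)  = 4*x^4
  f_xx(t,x) = 16*x^3
Assemble drift = f_t + (1/2) f_xx = 8*x^3 - 3/5 and diffusion = f_x = 4*x^4. Substituting x = B_t:
  d(4*B_t^5/5 - 3*t/5) = (8*B_t^3 - 3/5) dt + (4*B_t^4) dB_t.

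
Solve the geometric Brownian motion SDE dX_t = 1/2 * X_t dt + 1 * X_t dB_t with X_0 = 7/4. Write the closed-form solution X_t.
X_t = 7/4 * exp((0) * t + (1) * B_t)

For GBM dX = mu X dt + sigma X dB with X_0 = x_0, apply Itô to Y = log X: dY = (mu - sigma^2/2) dt + sigma dB, so Y_t = log(x_0) + (mu - sigma^2/2) t + sigma B_t and hence X_t = x_0 * exp((mu - sigma^2/2) t + sigma B_t).
With mu = 1/2, sigma = 1, x_0 = 7/4, this gives:
  X_t = 7/4 * exp((0) * t + (1) * B_t).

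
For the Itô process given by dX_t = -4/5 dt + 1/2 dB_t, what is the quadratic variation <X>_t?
<X>_t = t/4

For an Itô process dX_t = a(t) dt + b(t) dB_t, the quadratic variation is <X>_t = int_0^t b(s)^2 ds (the drift term does not contribute). Here b(s) = 1/2, so
  b(s)^2 = 1/4.
Integrating from 0 to t:
  <X>_t = int_0^t (1/4) ds = t/4.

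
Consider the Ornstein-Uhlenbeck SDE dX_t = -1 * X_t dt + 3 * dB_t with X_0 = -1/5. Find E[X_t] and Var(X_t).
E[X_t] = -exp(-t)/5; Var(X_t) = 9/2 - 9*exp(-2*t)/2

The OU SDE dX = -theta X dt + sigma dB admits the integrating factor exp(theta t): d(exp(theta t) X_t) = sigma exp(theta t) dB_t. Integrating from 0 to t:
  X_t = x_0 * exp(-theta t) + sigma * int_0^t exp(-theta (t-s)) dB_s.
The Itô integral has mean 0 and (by the Itô isometry) variance sigma^2 * int_0^t exp(-2 theta (t - s)) ds = sigma^2 * (1 - exp(-2 theta t)) / (2 theta).
With theta = 1, sigma = 3, x_0 = -1/5:
  E[X_t] = -1/5 * exp(-1 t) = -exp(-t)/5
  Var(X_t) = (3)^2 * (1 - exp(-2*1 t)) / (2 * 1) = 9/2 - 9*exp(-2*t)/2.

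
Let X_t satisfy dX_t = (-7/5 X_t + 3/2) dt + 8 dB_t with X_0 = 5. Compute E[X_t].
E[X_t] = 15/14 + 55*exp(-7*t/5)/14

Taking expectations and using E[dB_t] = 0, the mean m(t) = E[X_t] satisfies the ODE m'(t) = a m(t) + b with m(0) = x_0. With a = -7/5, b = 3/2, x_0 = 5, the solution is
  m(t) = x_0 * exp(a t) + (b/a) * (exp(a t) - 1)
       = 5 * exp((-7/5) t) + ((3/2)/(-7/5)) * (exp((-7/5) t) - 1)
       = 15/14 + 55*exp(-7*t/5)/14.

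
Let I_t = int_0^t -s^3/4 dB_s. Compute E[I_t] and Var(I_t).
E[I_t] = 0; Var(I_t) = t^7/112

The Itô integral of a deterministic integrand f(s) has mean 0 because each increment f(s) * (B_{s+ds} - B_s) has mean 0. By the Itô isometry:
  Var( int_0^t f(s) dB_s ) = E[ (int_0^t f(s) dB_s)^2 ] = int_0^t f(s)^2 ds.
Here f(s) = -s^3/4, so f(s)^2 = s^6/16. Integrate:
  int_0^t (s^6/16) ds = t^7/112.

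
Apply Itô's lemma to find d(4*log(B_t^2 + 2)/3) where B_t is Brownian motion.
d(4*log(B_t^2 + 2)/3) = (4*(2 - B_t^2)/(3*(B_t^2 + 2)^2)) dt + (8*B_t/(3*(B_t^2 + 2))) dB_t

Itô's formula for f(B_t) gives d f(B_t) = f'(B_t) dB_t + (1/2) f''(B_t) dt. Compute derivatives of f(x) = 4*log(x^2 + 2)/3:
  f'(x)  = 8*x/(3*(x^2 + 2))
  f''(x) = 8*(2 - x^2)/(3*(x^2 + 2)^2)
Substitute x = B_t and multiply the f'' term by 1/2:
  drift     = (1/2) * (8*(2 - x^2)/(3*(x^2 + 2)^2)) evaluated at B_t = 4*(2 - B_t^2)/(3*(B_t^2 + 2)^2)
  diffusion = (8*x/(3*(x^2 + 2))) evaluated at B_t = 8*B_t/(3*(B_t^2 + 2))
Therefore d(4*log(B_t^2 + 2)/3) = (4*(2 - B_t^2)/(3*(B_t^2 + 2)^2)) dt + (8*B_t/(3*(B_t^2 + 2))) dB_t.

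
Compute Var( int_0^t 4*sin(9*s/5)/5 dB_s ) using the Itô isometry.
Var = 8*t/25 - 4*sin(18*t/5)/45

The Itô integral of a deterministic integrand f(s) has mean 0 because each increment f(s) * (B_{s+ds} - B_s) has mean 0. By the Itô isometry:
  Var( int_0^t f(s) dB_s ) = E[ (int_0^t f(s) dB_s)^2 ] = int_0^t f(s)^2 ds.
Here f(s) = 4*sin(9*s/5)/5, so f(s)^2 = 16*sin(9*s/5)^2/25. Integrate:
  int_0^t (16*sin(9*s/5)^2/25) ds = 8*t/25 - 4*sin(18*t/5)/45.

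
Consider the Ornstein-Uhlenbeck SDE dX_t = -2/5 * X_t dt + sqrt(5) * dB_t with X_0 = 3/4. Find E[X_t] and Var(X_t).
E[X_t] = 3*exp(-2*t/5)/4; Var(X_t) = 25/4 - 25*exp(-4*t/5)/4

The OU SDE dX = -theta X dt + sigma dB admits the integrating factor exp(theta t): d(exp(theta t) X_t) = sigma exp(theta t) dB_t. Integrating from 0 to t:
  X_t = x_0 * exp(-theta t) + sigma * int_0^t exp(-theta (t-s)) dB_s.
The Itô integral has mean 0 and (by the Itô isometry) variance sigma^2 * int_0^t exp(-2 theta (t - s)) ds = sigma^2 * (1 - exp(-2 theta t)) / (2 theta).
With theta = 2/5, sigma = sqrt(5), x_0 = 3/4:
  E[X_t] = 3/4 * exp(-2/5 t) = 3*exp(-2*t/5)/4
  Var(X_t) = (sqrt(5))^2 * (1 - exp(-2*2/5 t)) / (2 * 2/5) = 25/4 - 25*exp(-4*t/5)/4.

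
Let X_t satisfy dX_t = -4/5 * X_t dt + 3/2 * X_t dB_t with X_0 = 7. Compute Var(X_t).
Var(X_t) = (49*exp(9*t/4) - 49)*exp(-8*t/5)

For GBM dX = mu X dt + sigma X dB with X_0 = x_0, apply Itô to Y = log X: dY = (mu - sigma^2/2) dt + sigma dB, so Y_t = log(x_0) + (mu - sigma^2/2) t + sigma B_t and hence X_t = x_0 * exp((mu - sigma^2/2) t + sigma B_t).
With mu = -4/5, sigma = 3/2, x_0 = 7, this gives:
  X_t = 7 * exp((-77/40) * t + (3/2) * B_t).
Since sigma*B_t ~ Normal(0, sigma^2 t), E[exp(sigma*B_t)] = exp(sigma^2 t / 2); so E[X_t] = x_0 * exp((mu - sigma^2/2) t) * exp(sigma^2 t / 2) = x_0 * exp(mu t) = 7*exp(-4*t/5).
Var(X_t) = E[X_t^2] - (E[X_t])^2 = x_0^2 * exp(2 mu t) * (exp(sigma^2 t) - 1) = (49*exp(9*t/4) - 49)*exp(-8*t/5).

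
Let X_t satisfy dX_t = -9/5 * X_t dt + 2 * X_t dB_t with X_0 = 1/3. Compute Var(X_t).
Var(X_t) = (exp(4*t) - 1)*exp(-18*t/5)/9

For GBM dX = mu X dt + sigma X dB with X_0 = x_0, apply Itô to Y = log X: dY = (mu - sigma^2/2) dt + sigma dB, so Y_t = log(x_0) + (mu - sigma^2/2) t + sigma B_t and hence X_t = x_0 * exp((mu - sigma^2/2) t + sigma B_t).
With mu = -9/5, sigma = 2, x_0 = 1/3, this gives:
  X_t = 1/3 * exp((-19/5) * t + (2) * B_t).
Since sigma*B_t ~ Normal(0, sigma^2 t), E[exp(sigma*B_t)] = exp(sigma^2 t / 2); so E[X_t] = x_0 * exp((mu - sigma^2/2) t) * exp(sigma^2 t / 2) = x_0 * exp(mu t) = exp(-9*t/5)/3.
Var(X_t) = E[X_t^2] - (E[X_t])^2 = x_0^2 * exp(2 mu t) * (exp(sigma^2 t) - 1) = (exp(4*t) - 1)*exp(-18*t/5)/9.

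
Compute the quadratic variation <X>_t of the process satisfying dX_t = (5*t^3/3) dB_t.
<X>_t = 25*t^7/63

For an Itô process dX_t = a(t) dt + b(t) dB_t, the quadratic variation is <X>_t = int_0^t b(s)^2 ds (the drift term does not contribute). Here b(s) = 5*s^3/3, so
  b(s)^2 = 25*s^6/9.
Integrating from 0 to t:
  <X>_t = int_0^t (25*s^6/9) ds = 25*t^7/63.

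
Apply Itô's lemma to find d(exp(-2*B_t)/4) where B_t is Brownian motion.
d(exp(-2*B_t)/4) = (exp(-2*B_t)/2) dt + (-exp(-2*B_t)/2) dB_t

Itô's formula for f(B_t) gives d f(B_t) = f'(B_t) dB_t + (1/2) f''(B_t) dt. Compute derivatives of f(x) = exp(-2*x)/4:
  f'(x)  = -exp(-2*x)/2
  f''(x) = exp(-2*x)
Substitute x = B_t and multiply the f'' term by 1/2:
  drift     = (1/2) * (exp(-2*x)) evaluated at B_t = exp(-2*B_t)/2
  diffusion = (-exp(-2*x)/2) evaluated at B_t = -exp(-2*B_t)/2
Therefore d(exp(-2*B_t)/4) = (exp(-2*B_t)/2) dt + (-exp(-2*B_t)/2) dB_t.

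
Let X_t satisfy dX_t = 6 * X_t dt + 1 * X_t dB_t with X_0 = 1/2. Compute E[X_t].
E[X_t] = exp(6*t)/2

For GBM dX = mu X dt + sigma X dB with X_0 = x_0, apply Itô to Y = log X: dY = (mu - sigma^2/2) dt + sigma dB, so Y_t = log(x_0) + (mu - sigma^2/2) t + sigma B_t and hence X_t = x_0 * exp((mu - sigma^2/2) t + sigma B_t).
With mu = 6, sigma = 1, x_0 = 1/2, this gives:
  X_t = 1/2 * exp((11/2) * t + (1) * B_t).
Since sigma*B_t ~ Normal(0, sigma^2 t), E[exp(sigma*B_t)] = exp(sigma^2 t / 2); so E[X_t] = x_0 * exp((mu - sigma^2/2) t) * exp(sigma^2 t / 2) = x_0 * exp(mu t) = exp(6*t)/2.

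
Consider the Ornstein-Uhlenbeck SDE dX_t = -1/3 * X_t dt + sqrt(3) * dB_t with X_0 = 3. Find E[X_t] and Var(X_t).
E[X_t] = 3*exp(-t/3); Var(X_t) = 9/2 - 9*exp(-2*t/3)/2

The OU SDE dX = -theta X dt + sigma dB admits the integrating factor exp(theta t): d(exp(theta t) X_t) = sigma exp(theta t) dB_t. Integrating from 0 to t:
  X_t = x_0 * exp(-theta t) + sigma * int_0^t exp(-theta (t-s)) dB_s.
The Itô integral has mean 0 and (by the Itô isometry) variance sigma^2 * int_0^t exp(-2 theta (t - s)) ds = sigma^2 * (1 - exp(-2 theta t)) / (2 theta).
With theta = 1/3, sigma = sqrt(3), x_0 = 3:
  E[X_t] = 3 * exp(-1/3 t) = 3*exp(-t/3)
  Var(X_t) = (sqrt(3))^2 * (1 - exp(-2*1/3 t)) / (2 * 1/3) = 9/2 - 9*exp(-2*t/3)/2.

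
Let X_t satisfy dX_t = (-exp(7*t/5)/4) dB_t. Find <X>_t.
<X>_t = 5*exp(14*t/5)/224 - 5/224

For an Itô process dX_t = a(t) dt + b(t) dB_t, the quadratic variation is <X>_t = int_0^t b(s)^2 ds (the drift term does not contribute). Here b(s) = -exp(7*s/5)/4, so
  b(s)^2 = exp(14*s/5)/16.
Integrating from 0 to t:
  <X>_t = int_0^t (exp(14*s/5)/16) ds = 5*exp(14*t/5)/224 - 5/224.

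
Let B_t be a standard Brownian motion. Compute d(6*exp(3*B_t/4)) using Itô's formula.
d(6*exp(3*B_t/4)) = (27*exp(3*B_t/4)/16) dt + (9*exp(3*B_t/4)/2) dB_t

Itô's formula for f(B_t) gives d f(B_t) = f'(B_t) dB_t + (1/2) f''(B_t) dt. Compute derivatives of f(x) = 6*exp(3*x/4):
  f'(x)  = 9*exp(3*x/4)/2
  f''(x) = 27*exp(3*x/4)/8
Substitute x = B_t and multiply the f'' term by 1/2:
  drift     = (1/2) * (27*exp(3*x/4)/8) evaluated at B_t = 27*exp(3*B_t/4)/16
  diffusion = (9*exp(3*x/4)/2) evaluated at B_t = 9*exp(3*B_t/4)/2
Therefore d(6*exp(3*B_t/4)) = (27*exp(3*B_t/4)/16) dt + (9*exp(3*B_t/4)/2) dB_t.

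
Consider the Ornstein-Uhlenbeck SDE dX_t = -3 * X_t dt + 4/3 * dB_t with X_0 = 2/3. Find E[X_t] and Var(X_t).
E[X_t] = 2*exp(-3*t)/3; Var(X_t) = 8/27 - 8*exp(-6*t)/27

The OU SDE dX = -theta X dt + sigma dB admits the integrating factor exp(theta t): d(exp(theta t) X_t) = sigma exp(theta t) dB_t. Integrating from 0 to t:
  X_t = x_0 * exp(-theta t) + sigma * int_0^t exp(-theta (t-s)) dB_s.
The Itô integral has mean 0 and (by the Itô isometry) variance sigma^2 * int_0^t exp(-2 theta (t - s)) ds = sigma^2 * (1 - exp(-2 theta t)) / (2 theta).
With theta = 3, sigma = 4/3, x_0 = 2/3:
  E[X_t] = 2/3 * exp(-3 t) = 2*exp(-3*t)/3
  Var(X_t) = (4/3)^2 * (1 - exp(-2*3 t)) / (2 * 3) = 8/27 - 8*exp(-6*t)/27.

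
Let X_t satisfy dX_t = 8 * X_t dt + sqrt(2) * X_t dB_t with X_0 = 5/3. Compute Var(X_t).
Var(X_t) = 25*(exp(2*t) - 1)*exp(16*t)/9

For GBM dX = mu X dt + sigma X dB with X_0 = x_0, apply Itô to Y = log X: dY = (mu - sigma^2/2) dt + sigma dB, so Y_t = log(x_0) + (mu - sigma^2/2) t + sigma B_t and hence X_t = x_0 * exp((mu - sigma^2/2) t + sigma B_t).
With mu = 8, sigma = sqrt(2), x_0 = 5/3, this gives:
  X_t = 5/3 * exp((7) * t + (sqrt(2)) * B_t).
Since sigma*B_t ~ Normal(0, sigma^2 t), E[exp(sigma*B_t)] = exp(sigma^2 t / 2); so E[X_t] = x_0 * exp((mu - sigma^2/2) t) * exp(sigma^2 t / 2) = x_0 * exp(mu t) = 5*exp(8*t)/3.
Var(X_t) = E[X_t^2] - (E[X_t])^2 = x_0^2 * exp(2 mu t) * (exp(sigma^2 t) - 1) = 25*(exp(2*t) - 1)*exp(16*t)/9.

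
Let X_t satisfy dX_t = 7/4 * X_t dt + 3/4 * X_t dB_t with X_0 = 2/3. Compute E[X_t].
E[X_t] = 2*exp(7*t/4)/3

For GBM dX = mu X dt + sigma X dB with X_0 = x_0, apply Itô to Y = log X: dY = (mu - sigma^2/2) dt + sigma dB, so Y_t = log(x_0) + (mu - sigma^2/2) t + sigma B_t and hence X_t = x_0 * exp((mu - sigma^2/2) t + sigma B_t).
With mu = 7/4, sigma = 3/4, x_0 = 2/3, this gives:
  X_t = 2/3 * exp((47/32) * t + (3/4) * B_t).
Since sigma*B_t ~ Normal(0, sigma^2 t), E[exp(sigma*B_t)] = exp(sigma^2 t / 2); so E[X_t] = x_0 * exp((mu - sigma^2/2) t) * exp(sigma^2 t / 2) = x_0 * exp(mu t) = 2*exp(7*t/4)/3.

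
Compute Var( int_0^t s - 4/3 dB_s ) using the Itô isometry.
Var = t*(3*t^2 - 12*t + 16)/9

The Itô integral of a deterministic integrand f(s) has mean 0 because each increment f(s) * (B_{s+ds} - B_s) has mean 0. By the Itô isometry:
  Var( int_0^t f(s) dB_s ) = E[ (int_0^t f(s) dB_s)^2 ] = int_0^t f(s)^2 ds.
Here f(s) = s - 4/3, so f(s)^2 = (3*s - 4)^2/9. Integrate:
  int_0^t ((3*s - 4)^2/9) ds = t*(3*t^2 - 12*t + 16)/9.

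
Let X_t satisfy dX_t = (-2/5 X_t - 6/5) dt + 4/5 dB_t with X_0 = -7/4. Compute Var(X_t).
Var(X_t) = 4/5 - 4*exp(-4*t/5)/5

The variance V(t) = Var(X_t) satisfies V'(t) = 2 a V(t) + c^2 with V(0) = 0 (drift coefficient is linear in X, diffusion is constant). With a = -2/5, c = 4/5, the solution is
  V(t) = (c^2 / (2 a)) * (exp(2 a t) - 1)
       = ((4/5)^2 / (2*(-2/5))) * (exp((-4/5) t) - 1)
       = 4/5 - 4*exp(-4*t/5)/5.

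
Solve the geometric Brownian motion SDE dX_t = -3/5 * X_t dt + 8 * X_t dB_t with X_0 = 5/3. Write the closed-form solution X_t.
X_t = 5/3 * exp((-163/5) * t + (8) * B_t)

For GBM dX = mu X dt + sigma X dB with X_0 = x_0, apply Itô to Y = log X: dY = (mu - sigma^2/2) dt + sigma dB, so Y_t = log(x_0) + (mu - sigma^2/2) t + sigma B_t and hence X_t = x_0 * exp((mu - sigma^2/2) t + sigma B_t).
With mu = -3/5, sigma = 8, x_0 = 5/3, this gives:
  X_t = 5/3 * exp((-163/5) * t + (8) * B_t).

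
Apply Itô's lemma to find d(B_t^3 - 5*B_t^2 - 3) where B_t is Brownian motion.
d(B_t^3 - 5*B_t^2 - 3) = (3*B_t - 5) dt + (B_t*(3*B_t - 10)) dB_t

Itô's formula for f(B_t) gives d f(B_t) = f'(B_t) dB_t + (1/2) f''(B_t) dt. Compute derivatives of f(x) = x^3 - 5*x^2 - 3:
  f'(x)  = x*(3*x - 10)
  f''(x) = 6*x - 10
Substitute x = B_t and multiply the f'' term by 1/2:
  drift     = (1/2) * (6*x - 10) evaluated at B_t = 3*B_t - 5
  diffusion = (x*(3*x - 10)) evaluated at B_t = B_t*(3*B_t - 10)
Therefore d(B_t^3 - 5*B_t^2 - 3) = (3*B_t - 5) dt + (B_t*(3*B_t - 10)) dB_t.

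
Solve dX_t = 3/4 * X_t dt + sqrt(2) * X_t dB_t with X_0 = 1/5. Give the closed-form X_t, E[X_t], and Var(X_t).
X_t = 1/5 * exp((-1/4) t + (sqrt(2)) B_t); E[X_t] = exp(3*t/4)/5; Var(X_t) = (exp(2*t) - 1)*exp(3*t/2)/25

For GBM dX = mu X dt + sigma X dB with X_0 = x_0, apply Itô to Y = log X: dY = (mu - sigma^2/2) dt + sigma dB, so Y_t = log(x_0) + (mu - sigma^2/2) t + sigma B_t and hence X_t = x_0 * exp((mu - sigma^2/2) t + sigma B_t).
With mu = 3/4, sigma = sqrt(2), x_0 = 1/5, this gives:
  X_t = 1/5 * exp((-1/4) * t + (sqrt(2)) * B_t).
Since sigma*B_t ~ Normal(0, sigma^2 t), E[exp(sigma*B_t)] = exp(sigma^2 t / 2); so E[X_t] = x_0 * exp((mu - sigma^2/2) t) * exp(sigma^2 t / 2) = x_0 * exp(mu t) = exp(3*t/4)/5.
Var(X_t) = E[X_t^2] - (E[X_t])^2 = x_0^2 * exp(2 mu t) * (exp(sigma^2 t) - 1) = (exp(2*t) - 1)*exp(3*t/2)/25.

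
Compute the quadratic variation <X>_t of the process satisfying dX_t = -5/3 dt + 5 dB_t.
<X>_t = 25*t

For an Itô process dX_t = a(t) dt + b(t) dB_t, the quadratic variation is <X>_t = int_0^t b(s)^2 ds (the drift term does not contribute). Here b(s) = 5, so
  b(s)^2 = 25.
Integrating from 0 to t:
  <X>_t = int_0^t (25) ds = 25*t.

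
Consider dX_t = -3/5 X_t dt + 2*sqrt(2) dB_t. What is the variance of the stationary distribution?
lim Var(X_t) = 20/3

The OU SDE dX = -theta X dt + sigma dB admits the integrating factor exp(theta t): d(exp(theta t) X_t) = sigma exp(theta t) dB_t. Integrating from 0 to t gives X_t = x_0 * exp(-theta t) + sigma * int_0^t exp(-theta (t-s)) dB_s for any initial x_0. The Itô integral has variance (by the Itô isometry) sigma^2 * int_0^t exp(-2 theta (t - s)) ds = sigma^2 * (1 - exp(-2 theta t)) / (2 theta), independent of x_0.
With theta = 3/5, sigma = 2*sqrt(2):
  Var(X_t) = (2*sqrt(2))^2 * (1 - exp(-2*3/5 t)) / (2 * 3/5) = 20/3 - 20*exp(-6*t/5)/3.
As t -> infinity, exp(-2*3/5 t) -> 0, so the stationary variance is sigma^2 / (2 theta) = 20/3.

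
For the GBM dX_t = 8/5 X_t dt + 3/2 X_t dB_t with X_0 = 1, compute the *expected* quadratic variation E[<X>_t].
E[<X>_t] = 45*exp(109*t/20)/109 - 45/109

<X>_t = int_0^t ((3/2) * X_s)^2 ds. Taking expectation inside the integral: E[<X>_t] = (3/2)^2 * int_0^t E[X_s^2] ds. For GBM, E[X_s^2] = x_0^2 * exp((2 mu + sigma^2) s). Integrating:
  E[<X>_t] = (3/2)^2 * 1^2 * (exp((2*(8/5) + (3/2)^2) t) - 1) / (2*(8/5) + (3/2)^2)
           = (3/2)^2 * 1^2 * (exp((109/20) t) - 1) / (109/20) = 45*exp(109*t/20)/109 - 45/109.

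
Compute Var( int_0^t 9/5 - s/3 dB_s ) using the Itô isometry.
Var = t*(25*t^2 - 405*t + 2187)/675

The Itô integral of a deterministic integrand f(s) has mean 0 because each increment f(s) * (B_{s+ds} - B_s) has mean 0. By the Itô isometry:
  Var( int_0^t f(s) dB_s ) = E[ (int_0^t f(s) dB_s)^2 ] = int_0^t f(s)^2 ds.
Here f(s) = 9/5 - s/3, so f(s)^2 = (5*s - 27)^2/225. Integrate:
  int_0^t ((5*s - 27)^2/225) ds = t*(25*t^2 - 405*t + 2187)/675.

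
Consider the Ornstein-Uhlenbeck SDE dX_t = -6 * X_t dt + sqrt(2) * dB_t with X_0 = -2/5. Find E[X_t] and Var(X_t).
E[X_t] = -2*exp(-6*t)/5; Var(X_t) = 1/6 - exp(-12*t)/6

The OU SDE dX = -theta X dt + sigma dB admits the integrating factor exp(theta t): d(exp(theta t) X_t) = sigma exp(theta t) dB_t. Integrating from 0 to t:
  X_t = x_0 * exp(-theta t) + sigma * int_0^t exp(-theta (t-s)) dB_s.
The Itô integral has mean 0 and (by the Itô isometry) variance sigma^2 * int_0^t exp(-2 theta (t - s)) ds = sigma^2 * (1 - exp(-2 theta t)) / (2 theta).
With theta = 6, sigma = sqrt(2), x_0 = -2/5:
  E[X_t] = -2/5 * exp(-6 t) = -2*exp(-6*t)/5
  Var(X_t) = (sqrt(2))^2 * (1 - exp(-2*6 t)) / (2 * 6) = 1/6 - exp(-12*t)/6.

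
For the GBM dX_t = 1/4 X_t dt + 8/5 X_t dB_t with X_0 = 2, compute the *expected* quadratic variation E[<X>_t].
E[<X>_t] = 512*exp(153*t/50)/153 - 512/153

<X>_t = int_0^t ((8/5) * X_s)^2 ds. Taking expectation inside the integral: E[<X>_t] = (8/5)^2 * int_0^t E[X_s^2] ds. For GBM, E[X_s^2] = x_0^2 * exp((2 mu + sigma^2) s). Integrating:
  E[<X>_t] = (8/5)^2 * 2^2 * (exp((2*(1/4) + (8/5)^2) t) - 1) / (2*(1/4) + (8/5)^2)
           = (8/5)^2 * 2^2 * (exp((153/50) t) - 1) / (153/50) = 512*exp(153*t/50)/153 - 512/153.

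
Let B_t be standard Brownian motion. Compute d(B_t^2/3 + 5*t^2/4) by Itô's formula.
d(B_t^2/3 + 5*t^2/4) = (5*t/2 + 1/3) dt + (2*B_t/3) dB_t

Itô's formula for f(t, x): d f(t, B_t) = (f_t + (1/2) f_xx) dt + f_x dB_t. Compute partials of f(t, x) = 5*t^2/4 + x^2/3:
  f_t(t,x)  = 5*t/2
  f_x(t,x)  = 2*x/3
  f_xx(t,x) = 2/3
Assemble drift = f_t + (1/2) f_xx = 5*t/2 + 1/3 and diffusion = f_x = 2*x/3. Substituting x = B_t:
  d(B_t^2/3 + 5*t^2/4) = (5*t/2 + 1/3) dt + (2*B_t/3) dB_t.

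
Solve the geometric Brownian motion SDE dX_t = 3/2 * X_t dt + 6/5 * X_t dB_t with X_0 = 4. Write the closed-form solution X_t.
X_t = 4 * exp((39/50) * t + (6/5) * B_t)

For GBM dX = mu X dt + sigma X dB with X_0 = x_0, apply Itô to Y = log X: dY = (mu - sigma^2/2) dt + sigma dB, so Y_t = log(x_0) + (mu - sigma^2/2) t + sigma B_t and hence X_t = x_0 * exp((mu - sigma^2/2) t + sigma B_t).
With mu = 3/2, sigma = 6/5, x_0 = 4, this gives:
  X_t = 4 * exp((39/50) * t + (6/5) * B_t).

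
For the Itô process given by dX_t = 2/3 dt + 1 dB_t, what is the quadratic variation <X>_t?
<X>_t = t

For an Itô process dX_t = a(t) dt + b(t) dB_t, the quadratic variation is <X>_t = int_0^t b(s)^2 ds (the drift term does not contribute). Here b(s) = 1, so
  b(s)^2 = 1.
Integrating from 0 to t:
  <X>_t = int_0^t (1) ds = t.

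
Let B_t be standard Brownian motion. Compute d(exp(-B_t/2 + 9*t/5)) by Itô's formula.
d(exp(-B_t/2 + 9*t/5)) = (77*exp(-B_t/2 + 9*t/5)/40) dt + (-exp(-B_t/2 + 9*t/5)/2) dB_t

Itô's formula for f(t, x): d f(t, B_t) = (f_t + (1/2) f_xx) dt + f_x dB_t. Compute partials of f(t, x) = exp(9*t/5 - x/2):
  f_t(t,x)  = 9*exp(9*t/5 - x/2)/5
  f_x(t,x)  = -exp(9*t/5 - x/2)/2
  f_xx(t,x) = exp(9*t/5 - x/2)/4
Assemble drift = f_t + (1/2) f_xx = 77*exp(9*t/5 - x/2)/40 and diffusion = f_x = -exp(9*t/5 - x/2)/2. Substituting x = B_t:
  d(exp(-B_t/2 + 9*t/5)) = (77*exp(-B_t/2 + 9*t/5)/40) dt + (-exp(-B_t/2 + 9*t/5)/2) dB_t.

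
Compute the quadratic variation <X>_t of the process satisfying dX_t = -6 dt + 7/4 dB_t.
<X>_t = 49*t/16

For an Itô process dX_t = a(t) dt + b(t) dB_t, the quadratic variation is <X>_t = int_0^t b(s)^2 ds (the drift term does not contribute). Here b(s) = 7/4, so
  b(s)^2 = 49/16.
Integrating from 0 to t:
  <X>_t = int_0^t (49/16) ds = 49*t/16.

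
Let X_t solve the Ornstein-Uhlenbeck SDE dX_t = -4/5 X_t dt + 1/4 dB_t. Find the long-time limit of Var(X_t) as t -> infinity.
lim Var(X_t) = 5/128

The OU SDE dX = -theta X dt + sigma dB admits the integrating factor exp(theta t): d(exp(theta t) X_t) = sigma exp(theta t) dB_t. Integrating from 0 to t gives X_t = x_0 * exp(-theta t) + sigma * int_0^t exp(-theta (t-s)) dB_s for any initial x_0. The Itô integral has variance (by the Itô isometry) sigma^2 * int_0^t exp(-2 theta (t - s)) ds = sigma^2 * (1 - exp(-2 theta t)) / (2 theta), independent of x_0.
With theta = 4/5, sigma = 1/4:
  Var(X_t) = (1/4)^2 * (1 - exp(-2*4/5 t)) / (2 * 4/5) = 5/128 - 5*exp(-8*t/5)/128.
As t -> infinity, exp(-2*4/5 t) -> 0, so the stationary variance is sigma^2 / (2 theta) = 5/128.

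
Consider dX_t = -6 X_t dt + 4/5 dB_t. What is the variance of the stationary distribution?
lim Var(X_t) = 4/75

The OU SDE dX = -theta X dt + sigma dB admits the integrating factor exp(theta t): d(exp(theta t) X_t) = sigma exp(theta t) dB_t. Integrating from 0 to t gives X_t = x_0 * exp(-theta t) + sigma * int_0^t exp(-theta (t-s)) dB_s for any initial x_0. The Itô integral has variance (by the Itô isometry) sigma^2 * int_0^t exp(-2 theta (t - s)) ds = sigma^2 * (1 - exp(-2 theta t)) / (2 theta), independent of x_0.
With theta = 6, sigma = 4/5:
  Var(X_t) = (4/5)^2 * (1 - exp(-2*6 t)) / (2 * 6) = 4/75 - 4*exp(-12*t)/75.
As t -> infinity, exp(-2*6 t) -> 0, so the stationary variance is sigma^2 / (2 theta) = 4/75.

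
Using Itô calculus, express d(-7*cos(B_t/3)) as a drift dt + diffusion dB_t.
d(-7*cos(B_t/3)) = (7*cos(B_t/3)/18) dt + (7*sin(B_t/3)/3) dB_t

Itô's formula for f(B_t) gives d f(B_t) = f'(B_t) dB_t + (1/2) f''(B_t) dt. Compute derivatives of f(x) = -7*cos(x/3):
  f'(x)  = 7*sin(x/3)/3
  f''(x) = 7*cos(x/3)/9
Substitute x = B_t and multiply the f'' term by 1/2:
  drift     = (1/2) * (7*cos(x/3)/9) evaluated at B_t = 7*cos(B_t/3)/18
  diffusion = (7*sin(x/3)/3) evaluated at B_t = 7*sin(B_t/3)/3
Therefore d(-7*cos(B_t/3)) = (7*cos(B_t/3)/18) dt + (7*sin(B_t/3)/3) dB_t.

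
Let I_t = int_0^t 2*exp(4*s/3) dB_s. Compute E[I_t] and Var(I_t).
E[I_t] = 0; Var(I_t) = 3*exp(8*t/3)/2 - 3/2

The Itô integral of a deterministic integrand f(s) has mean 0 because each increment f(s) * (B_{s+ds} - B_s) has mean 0. By the Itô isometry:
  Var( int_0^t f(s) dB_s ) = E[ (int_0^t f(s) dB_s)^2 ] = int_0^t f(s)^2 ds.
Here f(s) = 2*exp(4*s/3), so f(s)^2 = 4*exp(8*s/3). Integrate:
  int_0^t (4*exp(8*s/3)) ds = 3*exp(8*t/3)/2 - 3/2.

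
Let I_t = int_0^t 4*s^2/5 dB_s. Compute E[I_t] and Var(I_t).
E[I_t] = 0; Var(I_t) = 16*t^5/125

The Itô integral of a deterministic integrand f(s) has mean 0 because each increment f(s) * (B_{s+ds} - B_s) has mean 0. By the Itô isometry:
  Var( int_0^t f(s) dB_s ) = E[ (int_0^t f(s) dB_s)^2 ] = int_0^t f(s)^2 ds.
Here f(s) = 4*s^2/5, so f(s)^2 = 16*s^4/25. Integrate:
  int_0^t (16*s^4/25) ds = 16*t^5/125.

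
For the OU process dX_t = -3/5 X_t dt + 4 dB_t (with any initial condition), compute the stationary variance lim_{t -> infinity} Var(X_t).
lim Var(X_t) = 40/3

The OU SDE dX = -theta X dt + sigma dB admits the integrating factor exp(theta t): d(exp(theta t) X_t) = sigma exp(theta t) dB_t. Integrating from 0 to t gives X_t = x_0 * exp(-theta t) + sigma * int_0^t exp(-theta (t-s)) dB_s for any initial x_0. The Itô integral has variance (by the Itô isometry) sigma^2 * int_0^t exp(-2 theta (t - s)) ds = sigma^2 * (1 - exp(-2 theta t)) / (2 theta), independent of x_0.
With theta = 3/5, sigma = 4:
  Var(X_t) = (4)^2 * (1 - exp(-2*3/5 t)) / (2 * 3/5) = 40/3 - 40*exp(-6*t/5)/3.
As t -> infinity, exp(-2*3/5 t) -> 0, so the stationary variance is sigma^2 / (2 theta) = 40/3.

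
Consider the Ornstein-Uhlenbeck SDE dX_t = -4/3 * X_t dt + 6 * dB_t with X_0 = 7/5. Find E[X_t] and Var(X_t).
E[X_t] = 7*exp(-4*t/3)/5; Var(X_t) = 27/2 - 27*exp(-8*t/3)/2

The OU SDE dX = -theta X dt + sigma dB admits the integrating factor exp(theta t): d(exp(theta t) X_t) = sigma exp(theta t) dB_t. Integrating from 0 to t:
  X_t = x_0 * exp(-theta t) + sigma * int_0^t exp(-theta (t-s)) dB_s.
The Itô integral has mean 0 and (by the Itô isometry) variance sigma^2 * int_0^t exp(-2 theta (t - s)) ds = sigma^2 * (1 - exp(-2 theta t)) / (2 theta).
With theta = 4/3, sigma = 6, x_0 = 7/5:
  E[X_t] = 7/5 * exp(-4/3 t) = 7*exp(-4*t/3)/5
  Var(X_t) = (6)^2 * (1 - exp(-2*4/3 t)) / (2 * 4/3) = 27/2 - 27*exp(-8*t/3)/2.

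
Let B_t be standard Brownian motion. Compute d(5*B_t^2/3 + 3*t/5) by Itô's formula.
d(5*B_t^2/3 + 3*t/5) = (34/15) dt + (10*B_t/3) dB_t

Itô's formula for f(t, x): d f(t, B_t) = (f_t + (1/2) f_xx) dt + f_x dB_t. Compute partials of f(t, x) = 3*t/5 + 5*x^2/3:
  f_t(t,x)  = 3/5
  f_x(t,x)  = 10*x/3
  f_xx(t,x) = 10/3
Assemble drift = f_t + (1/2) f_xx = 34/15 and diffusion = f_x = 10*x/3. Substituting x = B_t:
  d(5*B_t^2/3 + 3*t/5) = (34/15) dt + (10*B_t/3) dB_t.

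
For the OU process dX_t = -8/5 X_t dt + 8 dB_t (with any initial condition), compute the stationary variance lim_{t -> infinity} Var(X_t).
lim Var(X_t) = 20

The OU SDE dX = -theta X dt + sigma dB admits the integrating factor exp(theta t): d(exp(theta t) X_t) = sigma exp(theta t) dB_t. Integrating from 0 to t gives X_t = x_0 * exp(-theta t) + sigma * int_0^t exp(-theta (t-s)) dB_s for any initial x_0. The Itô integral has variance (by the Itô isometry) sigma^2 * int_0^t exp(-2 theta (t - s)) ds = sigma^2 * (1 - exp(-2 theta t)) / (2 theta), independent of x_0.
With theta = 8/5, sigma = 8:
  Var(X_t) = (8)^2 * (1 - exp(-2*8/5 t)) / (2 * 8/5) = 20 - 20*exp(-16*t/5).
As t -> infinity, exp(-2*8/5 t) -> 0, so the stationary variance is sigma^2 / (2 theta) = 20.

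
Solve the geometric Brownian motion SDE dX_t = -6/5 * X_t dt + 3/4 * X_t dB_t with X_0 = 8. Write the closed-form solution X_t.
X_t = 8 * exp((-237/160) * t + (3/4) * B_t)

For GBM dX = mu X dt + sigma X dB with X_0 = x_0, apply Itô to Y = log X: dY = (mu - sigma^2/2) dt + sigma dB, so Y_t = log(x_0) + (mu - sigma^2/2) t + sigma B_t and hence X_t = x_0 * exp((mu - sigma^2/2) t + sigma B_t).
With mu = -6/5, sigma = 3/4, x_0 = 8, this gives:
  X_t = 8 * exp((-237/160) * t + (3/4) * B_t).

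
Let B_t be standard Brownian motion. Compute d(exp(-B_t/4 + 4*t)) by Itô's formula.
d(exp(-B_t/4 + 4*t)) = (129*exp(-B_t/4 + 4*t)/32) dt + (-exp(-B_t/4 + 4*t)/4) dB_t

Itô's formula for f(t, x): d f(t, B_t) = (f_t + (1/2) f_xx) dt + f_x dB_t. Compute partials of f(t, x) = exp(4*t - x/4):
  f_t(t,x)  = 4*exp(4*t - x/4)
  f_x(t,x)  = -exp(4*t - x/4)/4
  f_xx(t,x) = exp(4*t - x/4)/16
Assemble drift = f_t + (1/2) f_xx = 129*exp(4*t - x/4)/32 and diffusion = f_x = -exp(4*t - x/4)/4. Substituting x = B_t:
  d(exp(-B_t/4 + 4*t)) = (129*exp(-B_t/4 + 4*t)/32) dt + (-exp(-B_t/4 + 4*t)/4) dB_t.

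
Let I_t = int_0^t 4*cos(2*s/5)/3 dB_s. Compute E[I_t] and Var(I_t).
E[I_t] = 0; Var(I_t) = 8*t/9 + 10*sin(4*t/5)/9

The Itô integral of a deterministic integrand f(s) has mean 0 because each increment f(s) * (B_{s+ds} - B_s) has mean 0. By the Itô isometry:
  Var( int_0^t f(s) dB_s ) = E[ (int_0^t f(s) dB_s)^2 ] = int_0^t f(s)^2 ds.
Here f(s) = 4*cos(2*s/5)/3, so f(s)^2 = 16*cos(2*s/5)^2/9. Integrate:
  int_0^t (16*cos(2*s/5)^2/9) ds = 8*t/9 + 10*sin(4*t/5)/9.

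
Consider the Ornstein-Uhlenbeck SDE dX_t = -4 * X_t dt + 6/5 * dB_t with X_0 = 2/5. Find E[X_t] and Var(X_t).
E[X_t] = 2*exp(-4*t)/5; Var(X_t) = 9/50 - 9*exp(-8*t)/50

The OU SDE dX = -theta X dt + sigma dB admits the integrating factor exp(theta t): d(exp(theta t) X_t) = sigma exp(theta t) dB_t. Integrating from 0 to t:
  X_t = x_0 * exp(-theta t) + sigma * int_0^t exp(-theta (t-s)) dB_s.
The Itô integral has mean 0 and (by the Itô isometry) variance sigma^2 * int_0^t exp(-2 theta (t - s)) ds = sigma^2 * (1 - exp(-2 theta t)) / (2 theta).
With theta = 4, sigma = 6/5, x_0 = 2/5:
  E[X_t] = 2/5 * exp(-4 t) = 2*exp(-4*t)/5
  Var(X_t) = (6/5)^2 * (1 - exp(-2*4 t)) / (2 * 4) = 9/50 - 9*exp(-8*t)/50.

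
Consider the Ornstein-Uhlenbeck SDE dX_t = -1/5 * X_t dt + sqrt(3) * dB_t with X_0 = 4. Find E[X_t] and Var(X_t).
E[X_t] = 4*exp(-t/5); Var(X_t) = 15/2 - 15*exp(-2*t/5)/2

The OU SDE dX = -theta X dt + sigma dB admits the integrating factor exp(theta t): d(exp(theta t) X_t) = sigma exp(theta t) dB_t. Integrating from 0 to t:
  X_t = x_0 * exp(-theta t) + sigma * int_0^t exp(-theta (t-s)) dB_s.
The Itô integral has mean 0 and (by the Itô isometry) variance sigma^2 * int_0^t exp(-2 theta (t - s)) ds = sigma^2 * (1 - exp(-2 theta t)) / (2 theta).
With theta = 1/5, sigma = sqrt(3), x_0 = 4:
  E[X_t] = 4 * exp(-1/5 t) = 4*exp(-t/5)
  Var(X_t) = (sqrt(3))^2 * (1 - exp(-2*1/5 t)) / (2 * 1/5) = 15/2 - 15*exp(-2*t/5)/2.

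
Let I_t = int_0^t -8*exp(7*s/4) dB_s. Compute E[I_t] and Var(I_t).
E[I_t] = 0; Var(I_t) = 128*exp(7*t/2)/7 - 128/7

The Itô integral of a deterministic integrand f(s) has mean 0 because each increment f(s) * (B_{s+ds} - B_s) has mean 0. By the Itô isometry:
  Var( int_0^t f(s) dB_s ) = E[ (int_0^t f(s) dB_s)^2 ] = int_0^t f(s)^2 ds.
Here f(s) = -8*exp(7*s/4), so f(s)^2 = 64*exp(7*s/2). Integrate:
  int_0^t (64*exp(7*s/2)) ds = 128*exp(7*t/2)/7 - 128/7.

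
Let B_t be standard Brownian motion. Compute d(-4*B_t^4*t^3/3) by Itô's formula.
d(-4*B_t^4*t^3/3) = (4*B_t^2*t^2*(-B_t^2 - 2*t)) dt + (-16*B_t^3*t^3/3) dB_t

Itô's formula for f(t, x): d f(t, B_t) = (f_t + (1/2) f_xx) dt + f_x dB_t. Compute partials of f(t, x) = -4*t^3*x^4/3:
  f_t(t,x)  = -4*t^2*x^4
  f_x(t,x)  = -16*t^3*x^3/3
  f_xx(t,x) = -16*t^3*x^2
Assemble drift = f_t + (1/2) f_xx = 4*t^2*x^2*(-2*t - x^2) and diffusion = f_x = -16*t^3*x^3/3. Substituting x = B_t:
  d(-4*B_t^4*t^3/3) = (4*B_t^2*t^2*(-B_t^2 - 2*t)) dt + (-16*B_t^3*t^3/3) dB_t.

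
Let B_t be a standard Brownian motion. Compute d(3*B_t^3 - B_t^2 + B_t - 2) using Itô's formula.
d(3*B_t^3 - B_t^2 + B_t - 2) = (9*B_t - 1) dt + (9*B_t^2 - 2*B_t + 1) dB_t

Itô's formula for f(B_t) gives d f(B_t) = f'(B_t) dB_t + (1/2) f''(B_t) dt. Compute derivatives of f(x) = 3*x^3 - x^2 + x - 2:
  f'(x)  = 9*x^2 - 2*x + 1
  f''(x) = 18*x - 2
Substitute x = B_t and multiply the f'' term by 1/2:
  drift     = (1/2) * (18*x - 2) evaluated at B_t = 9*B_t - 1
  diffusion = (9*x^2 - 2*x + 1) evaluated at B_t = 9*B_t^2 - 2*B_t + 1
Therefore d(3*B_t^3 - B_t^2 + B_t - 2) = (9*B_t - 1) dt + (9*B_t^2 - 2*B_t + 1) dB_t.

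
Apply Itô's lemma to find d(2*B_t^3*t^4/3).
d(2*B_t^3*t^4/3) = (2*B_t*t^3*(4*B_t^2 + 3*t)/3) dt + (2*B_t^2*t^4) dB_t

Itô's formula for f(t, x): d f(t, B_t) = (f_t + (1/2) f_xx) dt + f_x dB_t. Compute partials of f(t, x) = 2*t^4*x^3/3:
  f_t(t,x)  = 8*t^3*x^3/3
  f_x(t,x)  = 2*t^4*x^2
  f_xx(t,x) = 4*t^4*x
Assemble drift = f_t + (1/2) f_xx = 2*t^3*x*(3*t + 4*x^2)/3 and diffusion = f_x = 2*t^4*x^2. Substituting x = B_t:
  d(2*B_t^3*t^4/3) = (2*B_t*t^3*(4*B_t^2 + 3*t)/3) dt + (2*B_t^2*t^4) dB_t.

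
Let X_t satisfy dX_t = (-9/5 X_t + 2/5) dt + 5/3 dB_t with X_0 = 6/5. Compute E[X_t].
E[X_t] = 2/9 + 44*exp(-9*t/5)/45

Taking expectations and using E[dB_t] = 0, the mean m(t) = E[X_t] satisfies the ODE m'(t) = a m(t) + b with m(0) = x_0. With a = -9/5, b = 2/5, x_0 = 6/5, the solution is
  m(t) = x_0 * exp(a t) + (b/a) * (exp(a t) - 1)
       = (6/5) * exp((-9/5) t) + ((2/5)/(-9/5)) * (exp((-9/5) t) - 1)
       = 2/9 + 44*exp(-9*t/5)/45.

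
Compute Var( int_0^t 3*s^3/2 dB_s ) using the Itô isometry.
Var = 9*t^7/28

The Itô integral of a deterministic integrand f(s) has mean 0 because each increment f(s) * (B_{s+ds} - B_s) has mean 0. By the Itô isometry:
  Var( int_0^t f(s) dB_s ) = E[ (int_0^t f(s) dB_s)^2 ] = int_0^t f(s)^2 ds.
Here f(s) = 3*s^3/2, so f(s)^2 = 9*s^6/4. Integrate:
  int_0^t (9*s^6/4) ds = 9*t^7/28.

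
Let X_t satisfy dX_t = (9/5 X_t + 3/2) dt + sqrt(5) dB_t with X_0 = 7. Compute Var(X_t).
Var(X_t) = 25*exp(18*t/5)/18 - 25/18

The variance V(t) = Var(X_t) satisfies V'(t) = 2 a V(t) + c^2 with V(0) = 0 (drift coefficient is linear in X, diffusion is constant). With a = 9/5, c = sqrt(5), the solution is
  V(t) = (c^2 / (2 a)) * (exp(2 a t) - 1)
       = (sqrt(5)^2 / (2*(9/5))) * (exp((18/5) t) - 1)
       = 25*exp(18*t/5)/18 - 25/18.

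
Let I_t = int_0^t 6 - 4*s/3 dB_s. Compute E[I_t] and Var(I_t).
E[I_t] = 0; Var(I_t) = 4*t*(4*t^2 - 54*t + 243)/27

The Itô integral of a deterministic integrand f(s) has mean 0 because each increment f(s) * (B_{s+ds} - B_s) has mean 0. By the Itô isometry:
  Var( int_0^t f(s) dB_s ) = E[ (int_0^t f(s) dB_s)^2 ] = int_0^t f(s)^2 ds.
Here f(s) = 6 - 4*s/3, so f(s)^2 = 4*(2*s - 9)^2/9. Integrate:
  int_0^t (4*(2*s - 9)^2/9) ds = 4*t*(4*t^2 - 54*t + 243)/27.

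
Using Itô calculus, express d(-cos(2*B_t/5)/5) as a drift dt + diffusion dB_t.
d(-cos(2*B_t/5)/5) = (2*cos(2*B_t/5)/125) dt + (2*sin(2*B_t/5)/25) dB_t

Itô's formula for f(B_t) gives d f(B_t) = f'(B_t) dB_t + (1/2) f''(B_t) dt. Compute derivatives of f(x) = -cos(2*x/5)/5:
  f'(x)  = 2*sin(2*x/5)/25
  f''(x) = 4*cos(2*x/5)/125
Substitute x = B_t and multiply the f'' term by 1/2:
  drift     = (1/2) * (4*cos(2*x/5)/125) evaluated at B_t = 2*cos(2*B_t/5)/125
  diffusion = (2*sin(2*x/5)/25) evaluated at B_t = 2*sin(2*B_t/5)/25
Therefore d(-cos(2*B_t/5)/5) = (2*cos(2*B_t/5)/125) dt + (2*sin(2*B_t/5)/25) dB_t.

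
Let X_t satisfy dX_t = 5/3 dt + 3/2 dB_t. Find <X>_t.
<X>_t = 9*t/4

For an Itô process dX_t = a(t) dt + b(t) dB_t, the quadratic variation is <X>_t = int_0^t b(s)^2 ds (the drift term does not contribute). Here b(s) = 3/2, so
  b(s)^2 = 9/4.
Integrating from 0 to t:
  <X>_t = int_0^t (9/4) ds = 9*t/4.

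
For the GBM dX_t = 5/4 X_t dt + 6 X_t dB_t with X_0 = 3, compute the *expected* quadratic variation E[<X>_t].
E[<X>_t] = 648*exp(77*t/2)/77 - 648/77

<X>_t = int_0^t (6 * X_s)^2 ds. Taking expectation inside the integral: E[<X>_t] = 6^2 * int_0^t E[X_s^2] ds. For GBM, E[X_s^2] = x_0^2 * exp((2 mu + sigma^2) s). Integrating:
  E[<X>_t] = 6^2 * 3^2 * (exp((2*(5/4) + 6^2) t) - 1) / (2*(5/4) + 6^2)
           = 6^2 * 3^2 * (exp((77/2) t) - 1) / (77/2) = 648*exp(77*t/2)/77 - 648/77.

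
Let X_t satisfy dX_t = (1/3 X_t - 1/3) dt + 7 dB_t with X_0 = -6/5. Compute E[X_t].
E[X_t] = 1 - 11*exp(t/3)/5

Taking expectations and using E[dB_t] = 0, the mean m(t) = E[X_t] satisfies the ODE m'(t) = a m(t) + b with m(0) = x_0. With a = 1/3, b = -1/3, x_0 = -6/5, the solution is
  m(t) = x_0 * exp(a t) + (b/a) * (exp(a t) - 1)
       = (-6/5) * exp((1/3) t) + ((-1/3)/(1/3)) * (exp((1/3) t) - 1)
       = 1 - 11*exp(t/3)/5.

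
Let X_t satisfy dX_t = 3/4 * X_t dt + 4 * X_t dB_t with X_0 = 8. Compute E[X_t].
E[X_t] = 8*exp(3*t/4)

For GBM dX = mu X dt + sigma X dB with X_0 = x_0, apply Itô to Y = log X: dY = (mu - sigma^2/2) dt + sigma dB, so Y_t = log(x_0) + (mu - sigma^2/2) t + sigma B_t and hence X_t = x_0 * exp((mu - sigma^2/2) t + sigma B_t).
With mu = 3/4, sigma = 4, x_0 = 8, this gives:
  X_t = 8 * exp((-29/4) * t + (4) * B_t).
Since sigma*B_t ~ Normal(0, sigma^2 t), E[exp(sigma*B_t)] = exp(sigma^2 t / 2); so E[X_t] = x_0 * exp((mu - sigma^2/2) t) * exp(sigma^2 t / 2) = x_0 * exp(mu t) = 8*exp(3*t/4).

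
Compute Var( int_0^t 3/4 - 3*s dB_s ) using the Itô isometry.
Var = 3*t*(16*t^2 - 12*t + 3)/16

The Itô integral of a deterministic integrand f(s) has mean 0 because each increment f(s) * (B_{s+ds} - B_s) has mean 0. By the Itô isometry:
  Var( int_0^t f(s) dB_s ) = E[ (int_0^t f(s) dB_s)^2 ] = int_0^t f(s)^2 ds.
Here f(s) = 3/4 - 3*s, so f(s)^2 = 9*(4*s - 1)^2/16. Integrate:
  int_0^t (9*(4*s - 1)^2/16) ds = 3*t*(16*t^2 - 12*t + 3)/16.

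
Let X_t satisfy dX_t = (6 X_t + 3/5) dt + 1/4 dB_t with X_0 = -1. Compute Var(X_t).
Var(X_t) = exp(12*t)/192 - 1/192

The variance V(t) = Var(X_t) satisfies V'(t) = 2 a V(t) + c^2 with V(0) = 0 (drift coefficient is linear in X, diffusion is constant). With a = 6, c = 1/4, the solution is
  V(t) = (c^2 / (2 a)) * (exp(2 a t) - 1)
       = ((1/4)^2 / (2*6)) * (exp(12 t) - 1)
       = exp(12*t)/192 - 1/192.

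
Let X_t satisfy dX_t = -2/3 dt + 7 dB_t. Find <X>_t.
<X>_t = 49*t

For an Itô process dX_t = a(t) dt + b(t) dB_t, the quadratic variation is <X>_t = int_0^t b(s)^2 ds (the drift term does not contribute). Here b(s) = 7, so
  b(s)^2 = 49.
Integrating from 0 to t:
  <X>_t = int_0^t (49) ds = 49*t.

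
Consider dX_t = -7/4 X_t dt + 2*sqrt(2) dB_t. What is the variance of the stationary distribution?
lim Var(X_t) = 16/7

The OU SDE dX = -theta X dt + sigma dB admits the integrating factor exp(theta t): d(exp(theta t) X_t) = sigma exp(theta t) dB_t. Integrating from 0 to t gives X_t = x_0 * exp(-theta t) + sigma * int_0^t exp(-theta (t-s)) dB_s for any initial x_0. The Itô integral has variance (by the Itô isometry) sigma^2 * int_0^t exp(-2 theta (t - s)) ds = sigma^2 * (1 - exp(-2 theta t)) / (2 theta), independent of x_0.
With theta = 7/4, sigma = 2*sqrt(2):
  Var(X_t) = (2*sqrt(2))^2 * (1 - exp(-2*7/4 t)) / (2 * 7/4) = 16/7 - 16*exp(-7*t/2)/7.
As t -> infinity, exp(-2*7/4 t) -> 0, so the stationary variance is sigma^2 / (2 theta) = 16/7.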